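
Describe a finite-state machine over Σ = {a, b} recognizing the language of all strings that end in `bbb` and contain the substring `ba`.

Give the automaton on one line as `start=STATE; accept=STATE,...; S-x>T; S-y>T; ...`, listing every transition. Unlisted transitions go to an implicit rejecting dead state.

start=q0; accept=q5; q0-a>q0; q0-b>q1; q1-a>q2; q1-b>q1; q2-a>q2; q2-b>q3; q3-a>q2; q3-b>q4; q4-a>q2; q4-b>q5; q5-a>q2; q5-b>q5

Run two small machines in parallel and take their product. The first has 4 states tracking how much of the suffix `bbb` has currently been matched; the second has 3 states tracking whether and how much of `ba` has been seen. A product state is a pair (one from each), accepting exactly when both do. After merging equivalent states the machine shrinks.
        a   b  
>  q0   q0  q1 
   q1   q2  q1 
   q2   q2  q3 
   q3   q2  q4 
   q4   q2  q5 
 * q5   q2  q5 
(> = start, * = accepting)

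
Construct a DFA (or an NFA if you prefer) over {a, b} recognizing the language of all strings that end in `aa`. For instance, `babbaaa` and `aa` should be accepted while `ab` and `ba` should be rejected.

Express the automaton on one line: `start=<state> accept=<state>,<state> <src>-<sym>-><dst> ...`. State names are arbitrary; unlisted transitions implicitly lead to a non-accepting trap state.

Let each state record the length of the longest suffix of the input read so far that is also a prefix of `aa`. q1 means the last symbol is `a`; q2 means the last 2 symbols are `aa`. Accept only at q2, where the string currently ends in `aa`.
A 3-state machine:
        a   b  
>  q0   q1  q0 
   q1   q2  q0 
 * q2   q2  q0 
(> = start, * = accepting)

start=q0 accept=q2 q0-a->q1 q0-b->q0 q1-a->q2 q1-b->q0 q2-a->q2 q2-b->q0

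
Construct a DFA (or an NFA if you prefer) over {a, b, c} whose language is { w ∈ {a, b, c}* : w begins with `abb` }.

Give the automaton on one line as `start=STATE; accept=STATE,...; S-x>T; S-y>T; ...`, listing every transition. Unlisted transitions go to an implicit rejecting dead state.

start=q0; accept=q3; q0-a>q1; q0-b>q4; q0-c>q4; q1-a>q4; q1-b>q2; q1-c>q4; q2-a>q4; q2-b>q3; q2-c>q4; q3-a>q3; q3-b>q3; q3-c>q3; q4-a>q4; q4-b>q4; q4-c>q4

Check the first 3 symbols one by one: q0 through q2 record how many have matched `abb` so far; any wrong symbol goes to the dead state q4. After all 3 match we enter the accepting sink q3.
With 5 states:
        a   b   c  
>  q0   q1  q4  q4 
   q1   q4  q2  q4 
   q2   q4  q3  q4 
 * q3   q3  q3  q3 
   q4   q4  q4  q4 
(> = start, * = accepting)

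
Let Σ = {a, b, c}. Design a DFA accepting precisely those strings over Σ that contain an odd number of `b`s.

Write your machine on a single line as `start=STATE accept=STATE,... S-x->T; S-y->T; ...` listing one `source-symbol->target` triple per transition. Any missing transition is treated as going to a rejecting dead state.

start=q0; accept=q1; q0-a->q0; q0-b->q1; q0-c->q0; q1-a->q1; q1-b->q0; q1-c->q1

Keep the running count of `b`s modulo 2: each `b` advances along the cycle q0 → q1 → q0 while other symbols loop. Accept at q1.
        a   b   c  
>  q0   q0  q1  q0 
 * q1   q1  q0  q1 
(> = start, * = accepting)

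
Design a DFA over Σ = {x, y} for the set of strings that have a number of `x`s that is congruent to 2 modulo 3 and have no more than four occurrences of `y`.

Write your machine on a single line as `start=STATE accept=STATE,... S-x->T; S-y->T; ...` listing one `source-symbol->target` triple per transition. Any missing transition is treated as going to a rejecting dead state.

start=A; accept=D,G,J,M,P; A-x->B; A-y->C; B-x->D; B-y->E; C-x->E; C-y->F; D-x->A; D-y->G; E-x->G; E-y->H; F-x->H; F-y->I; G-x->C; G-y->J; H-x->J; H-y->K; I-x->K; I-y->L; J-x->F; J-y->M; K-x->M; K-y->N; L-x->N; L-y->O; M-x->I; M-y->P; N-x->P; N-y->O; O-x->O; O-y->O; P-x->L; P-y->O

Build one automaton per condition and run them in lockstep. One (3 states) tracks the count of `x`s modulo 3; the other (6 states) tracks the count of `y`s, saturating at 5. Each combined state is a pair, one component from each; accept when both components accept. After merging equivalent states the machine shrinks.
With 16 states:
       x  y 
>  A   B  C 
   B   D  E 
   C   E  F 
 * D   A  G 
   E   G  H 
   F   H  I 
 * G   C  J 
   H   J  K 
   I   K  L 
 * J   F  M 
   K   M  N 
   L   N  O 
 * M   I  P 
   N   P  O 
   O   O  O 
 * P   L  O 
(> = start, * = accepting)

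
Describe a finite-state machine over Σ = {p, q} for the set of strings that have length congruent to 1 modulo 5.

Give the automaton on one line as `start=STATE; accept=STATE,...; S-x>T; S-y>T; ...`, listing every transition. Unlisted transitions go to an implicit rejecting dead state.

start=s0; accept=s1; s0-p>s1; s0-q>s1; s1-p>s2; s1-q>s2; s2-p>s3; s2-q>s3; s3-p>s4; s3-q>s4; s4-p>s0; s4-q>s0

Count input length modulo 5: every symbol advances one step around the cycle s0 → s1 → s2 → s3 → s4 → s0. Accept at s1.
A 5-state machine:
        p   q  
>  s0   s1  s1 
 * s1   s2  s2 
   s2   s3  s3 
   s3   s4  s4 
   s4   s0  s0 
(> = start, * = accepting)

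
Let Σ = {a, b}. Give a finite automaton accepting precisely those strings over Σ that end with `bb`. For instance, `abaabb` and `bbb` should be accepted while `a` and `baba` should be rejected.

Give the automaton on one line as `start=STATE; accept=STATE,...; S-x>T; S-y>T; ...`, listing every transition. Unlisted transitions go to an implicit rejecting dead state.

Remember how much of `bb` the current input suffix matches. State S0 means no match yet; S1 means the last symbol is `b`; S2 means the last 2 symbols are `bb`. Only S2 accepts. On a mismatch, fall back to the longest proper suffix that is still a prefix of `bb`.
3 states suffice.
        a   b  
>  S0   S0  S1 
   S1   S0  S2 
 * S2   S0  S2 
(> = start, * = accepting)

start=S0; accept=S2; S0-a>S0; S0-b>S1; S1-a>S0; S1-b>S2; S2-a>S0; S2-b>S2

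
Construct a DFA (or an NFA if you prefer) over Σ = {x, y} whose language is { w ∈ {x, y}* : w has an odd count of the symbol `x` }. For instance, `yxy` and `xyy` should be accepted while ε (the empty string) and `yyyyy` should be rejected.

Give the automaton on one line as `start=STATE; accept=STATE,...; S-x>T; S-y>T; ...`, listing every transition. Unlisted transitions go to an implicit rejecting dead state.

The only thing that matters is how many `x`s have appeared, reduced mod 2. Use one state per residue: q0 for 0, …, q1 for 1. Reading `x` moves to the next residue; anything else stays put. q1 is accepting.
A 2-state machine:
        x   y  
>  q0   q1  q0 
 * q1   q0  q1 
(> = start, * = accepting)

start=q0; accept=q1; q0-x>q1; q0-y>q0; q1-x>q0; q1-y>q1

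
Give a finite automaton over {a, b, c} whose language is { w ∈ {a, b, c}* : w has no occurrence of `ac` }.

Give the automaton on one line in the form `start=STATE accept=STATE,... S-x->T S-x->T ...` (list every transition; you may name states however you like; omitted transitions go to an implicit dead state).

start=S0 accept=S0,S1 S0-a->S1 S0-b->S0 S0-c->S0 S1-a->S1 S1-b->S0 S1-c->S2 S2-a->S2 S2-b->S2 S2-c->S2

This is the complement of 'contains `ac`'. Use the same substring-matching states — S0 through S2 holding how much of `ac` has just been matched — but flip the accepting set: everything except the trap S2 accepts.
With 3 states:
        a   b   c  
>* S0   S1  S0  S0 
 * S1   S1  S0  S2 
   S2   S2  S2  S2 
(> = start, * = accepting)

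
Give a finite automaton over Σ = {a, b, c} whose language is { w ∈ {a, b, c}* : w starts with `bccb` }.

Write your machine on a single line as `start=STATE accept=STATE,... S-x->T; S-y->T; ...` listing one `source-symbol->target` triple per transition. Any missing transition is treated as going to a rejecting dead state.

start=S0; accept=S4; S0-a->S5; S0-b->S1; S0-c->S5; S1-a->S5; S1-b->S5; S1-c->S2; S2-a->S5; S2-b->S5; S2-c->S3; S3-a->S5; S3-b->S4; S3-c->S5; S4-a->S4; S4-b->S4; S4-c->S4; S5-a->S5; S5-b->S5; S5-c->S5

Check the first 4 symbols one by one: S0 through S3 record how many have matched `bccb` so far; any wrong symbol goes to the dead state S5. After all 4 match we enter the accepting sink S4.
        a   b   c  
>  S0   S5  S1  S5 
   S1   S5  S5  S2 
   S2   S5  S5  S3 
   S3   S5  S4  S5 
 * S4   S4  S4  S4 
   S5   S5  S5  S5 
(> = start, * = accepting)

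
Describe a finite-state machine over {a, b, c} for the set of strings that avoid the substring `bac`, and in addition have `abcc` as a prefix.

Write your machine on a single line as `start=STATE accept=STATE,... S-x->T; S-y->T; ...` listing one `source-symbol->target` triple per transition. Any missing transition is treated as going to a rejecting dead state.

Build one automaton per condition and run them in lockstep. One (4 states) tracks partial matches of the forbidden pattern `bac`; the other (6 states) tracks whether the input so far still matches the prefix `abcc`. Each combined state is a pair, one component from each; accept when both components accept.
          a    b    c  
>  q0     q1   q2   q3 
   q1     q3   q4   q3 
   q2     q5   q2   q3 
   q3     q3   q2   q3 
   q4     q5   q2   q6 
   q5     q3   q2   q7 
   q6     q3   q2   q8 
   q7     q7   q7   q7 
 * q8     q8   q9   q8 
 * q9    q10   q9   q8 
 * q10    q8   q9  q11 
   q11   q11  q11  q11 
(> = start, * = accepting)

start=q0; accept=q8,q9,q10; q0-a->q1; q0-b->q2; q0-c->q3; q1-a->q3; q1-b->q4; q1-c->q3; q2-a->q5; q2-b->q2; q2-c->q3; q3-a->q3; q3-b->q2; q3-c->q3; q4-a->q5; q4-b->q2; q4-c->q6; q5-a->q3; q5-b->q2; q5-c->q7; q6-a->q3; q6-b->q2; q6-c->q8; q7-a->q7; q7-b->q7; q7-c->q7; q8-a->q8; q8-b->q9; q8-c->q8; q9-a->q10; q9-b->q9; q9-c->q8; q10-a->q8; q10-b->q9; q10-c->q11; q11-a->q11; q11-b->q11; q11-c->q11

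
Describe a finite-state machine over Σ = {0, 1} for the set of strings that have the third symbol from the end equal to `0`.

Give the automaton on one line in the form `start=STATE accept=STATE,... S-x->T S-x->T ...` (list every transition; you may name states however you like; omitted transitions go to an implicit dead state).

Because acceptance depends on a position counted from the end, the machine has to buffer the most recent 3 symbols. Make each state the string of the last up-to-3 symbols read; on input `x` shift the window left and append `x`. Accept when the buffered window has length 3 and begins with `0`.
15 states suffice.
          0    1  
>  q0     q1   q2 
   q1     q3   q4 
   q2     q5   q6 
   q3     q7   q8 
   q4     q9  q10 
   q5    q11  q12 
   q6    q13  q14 
 * q7     q7   q8 
 * q8     q9  q10 
 * q9    q11  q12 
 * q10   q13  q14 
   q11    q7   q8 
   q12    q9  q10 
   q13   q11  q12 
   q14   q13  q14 
(> = start, * = accepting)

start=q0 accept=q7,q8,q9,q10 q0-0->q1 q0-1->q2 q1-0->q3 q1-1->q4 q2-0->q5 q2-1->q6 q3-0->q7 q3-1->q8 q4-0->q9 q4-1->q10 q5-0->q11 q5-1->q12 q6-0->q13 q6-1->q14 q7-0->q7 q7-1->q8 q8-0->q9 q8-1->q10 q9-0->q11 q9-1->q12 q10-0->q13 q10-1->q14 q11-0->q7 q11-1->q8 q12-0->q9 q12-1->q10 q13-0->q11 q13-1->q12 q14-0->q13 q14-1->q14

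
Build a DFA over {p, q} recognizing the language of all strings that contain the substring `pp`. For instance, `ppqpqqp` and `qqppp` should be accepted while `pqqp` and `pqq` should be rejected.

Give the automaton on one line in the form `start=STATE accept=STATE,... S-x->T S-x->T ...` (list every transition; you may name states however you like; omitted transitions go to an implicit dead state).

States s0..s1 record the length of the longest prefix of `pp` that matches the current input suffix. Reaching s2 means `pp` has been seen, and we stay there forever. Accept from s2.
        p   q  
>  s0   s1  s0 
   s1   s2  s0 
 * s2   s2  s2 
(> = start, * = accepting)

start=s0 accept=s2 s0-p->s1 s0-q->s0 s1-p->s2 s1-q->s0 s2-p->s2 s2-q->s2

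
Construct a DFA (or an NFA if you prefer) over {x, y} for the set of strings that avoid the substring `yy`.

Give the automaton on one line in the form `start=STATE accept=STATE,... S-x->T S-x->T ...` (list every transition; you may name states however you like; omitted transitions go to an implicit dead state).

start=q0 accept=q0,q1 q0-x->q0 q0-y->q1 q1-x->q0 q1-y->q2 q2-x->q2 q2-y->q2

This is the complement of 'contains `yy`'. Use the same substring-matching states — q0 through q2 holding how much of `yy` has just been matched — but flip the accepting set: everything except the trap q2 accepts.
        x   y  
>* q0   q0  q1 
 * q1   q0  q2 
   q2   q2  q2 
(> = start, * = accepting)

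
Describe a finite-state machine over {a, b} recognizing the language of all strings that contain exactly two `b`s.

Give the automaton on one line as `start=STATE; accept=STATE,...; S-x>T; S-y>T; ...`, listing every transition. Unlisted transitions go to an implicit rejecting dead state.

Only the number of `b`s matters, and only up to 3. Make a chain q0 → q1 → q2 → q3 advanced by each `b` (with q3 absorbing); every other symbol self-loops. The accepting set is {q2}.
4 states suffice.
        a   b  
>  q0   q0  q1 
   q1   q1  q2 
 * q2   q2  q3 
   q3   q3  q3 
(> = start, * = accepting)

start=q0; accept=q2; q0-a>q0; q0-b>q1; q1-a>q1; q1-b>q2; q2-a>q2; q2-b>q3; q3-a>q3; q3-b>q3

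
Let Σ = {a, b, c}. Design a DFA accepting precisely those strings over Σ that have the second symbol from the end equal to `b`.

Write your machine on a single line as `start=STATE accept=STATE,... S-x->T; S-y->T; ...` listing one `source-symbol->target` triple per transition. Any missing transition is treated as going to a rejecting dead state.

A DFA must remember the last 2 symbols (since which symbol is second-to-last isn't known until the input ends). Use one state per possible window of the last ≤2 symbols; accept from those whose window starts with `b`.
With 13 states:
          a    b    c  
>  S0     S1   S2   S3 
   S1     S4   S5   S6 
   S2     S7   S8   S9 
   S3    S10  S11  S12 
   S4     S4   S5   S6 
   S5     S7   S8   S9 
   S6    S10  S11  S12 
 * S7     S4   S5   S6 
 * S8     S7   S8   S9 
 * S9    S10  S11  S12 
   S10    S4   S5   S6 
   S11    S7   S8   S9 
   S12   S10  S11  S12 
(> = start, * = accepting)

start=S0; accept=S7,S8,S9; S0-a->S1; S0-b->S2; S0-c->S3; S1-a->S4; S1-b->S5; S1-c->S6; S2-a->S7; S2-b->S8; S2-c->S9; S3-a->S10; S3-b->S11; S3-c->S12; S4-a->S4; S4-b->S5; S4-c->S6; S5-a->S7; S5-b->S8; S5-c->S9; S6-a->S10; S6-b->S11; S6-c->S12; S7-a->S4; S7-b->S5; S7-c->S6; S8-a->S7; S8-b->S8; S8-c->S9; S9-a->S10; S9-b->S11; S9-c->S12; S10-a->S4; S10-b->S5; S10-c->S6; S11-a->S7; S11-b->S8; S11-c->S9; S12-a->S10; S12-b->S11; S12-c->S12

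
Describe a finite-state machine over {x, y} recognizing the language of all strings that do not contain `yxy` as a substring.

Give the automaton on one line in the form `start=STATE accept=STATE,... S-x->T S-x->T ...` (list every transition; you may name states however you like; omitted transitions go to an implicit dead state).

This is the complement of 'contains `yxy`'. Use the same substring-matching states — A through D holding how much of `yxy` has just been matched — but flip the accepting set: everything except the trap D accepts.
       x  y 
>* A   A  B 
 * B   C  B 
 * C   A  D 
   D   D  D 
(> = start, * = accepting)

start=A accept=A,B,C A-x->A A-y->B B-x->C B-y->B C-x->A C-y->D D-x->D D-y->D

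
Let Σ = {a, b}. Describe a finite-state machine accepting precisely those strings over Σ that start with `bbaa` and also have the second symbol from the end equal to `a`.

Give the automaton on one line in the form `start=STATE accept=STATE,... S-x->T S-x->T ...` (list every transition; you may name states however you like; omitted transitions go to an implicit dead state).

start=q0 accept=q5,q6 q0-a->q1 q0-b->q2 q1-a->q1 q1-b->q1 q2-a->q1 q2-b->q3 q3-a->q4 q3-b->q1 q4-a->q5 q4-b->q1 q5-a->q5 q5-b->q6 q6-a->q7 q6-b->q8 q7-a->q5 q7-b->q6 q8-a->q7 q8-b->q8

Build one automaton per condition and run them in lockstep. One (6 states) tracks whether the input so far still matches the prefix `bbaa`; the other (7 states) tracks the last 2 symbols read. Each combined state is a pair, one component from each; accept when both components accept. After merging equivalent states the machine shrinks.
        a   b  
>  q0   q1  q2 
   q1   q1  q1 
   q2   q1  q3 
   q3   q4  q1 
   q4   q5  q1 
 * q5   q5  q6 
 * q6   q7  q8 
   q7   q5  q6 
   q8   q7  q8 
(> = start, * = accepting)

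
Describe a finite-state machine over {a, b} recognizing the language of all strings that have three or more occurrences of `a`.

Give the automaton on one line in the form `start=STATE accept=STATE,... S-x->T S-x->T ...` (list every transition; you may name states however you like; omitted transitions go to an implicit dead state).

start=s0 accept=s3,s4 s0-a->s1 s0-b->s0 s1-a->s2 s1-b->s1 s2-a->s3 s2-b->s2 s3-a->s4 s3-b->s3 s4-a->s4 s4-b->s4

Count `a`s, saturating at 4: states s0 through s3 mean 0 through 3 `a`s seen; s4 means more than 3. Each `a` increments (capped at s4); other symbols loop. Accept from {s3, s4}.
5 states suffice.
        a   b  
>  s0   s1  s0 
   s1   s2  s1 
   s2   s3  s2 
 * s3   s4  s3 
 * s4   s4  s4 
(> = start, * = accepting)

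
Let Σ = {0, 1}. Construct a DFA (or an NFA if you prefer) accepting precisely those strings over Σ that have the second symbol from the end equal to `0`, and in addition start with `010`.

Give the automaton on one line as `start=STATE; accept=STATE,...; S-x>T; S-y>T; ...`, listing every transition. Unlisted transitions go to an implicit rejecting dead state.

start=q0; accept=q9,q10; q0-0>q1; q0-1>q2; q1-0>q3; q1-1>q4; q2-0>q5; q2-1>q6; q3-0>q3; q3-1>q7; q4-0>q8; q4-1>q6; q5-0>q3; q5-1>q7; q6-0>q5; q6-1>q6; q7-0>q5; q7-1>q6; q8-0>q9; q8-1>q10; q9-0>q9; q9-1>q10; q10-0>q8; q10-1>q11; q11-0>q8; q11-1>q11

Run two small machines in parallel and take their product. One (7 states) tracks the last 2 symbols read; the other (5 states) tracks whether the input so far still matches the prefix `010`. Each combined state is a pair, one component from each; accept when both components accept.
12 states suffice.
          0    1  
>  q0     q1   q2 
   q1     q3   q4 
   q2     q5   q6 
   q3     q3   q7 
   q4     q8   q6 
   q5     q3   q7 
   q6     q5   q6 
   q7     q5   q6 
   q8     q9  q10 
 * q9     q9  q10 
 * q10    q8  q11 
   q11    q8  q11 
(> = start, * = accepting)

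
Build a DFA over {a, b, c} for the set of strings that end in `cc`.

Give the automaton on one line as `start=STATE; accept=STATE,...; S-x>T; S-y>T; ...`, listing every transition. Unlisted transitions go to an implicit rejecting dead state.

start=q0; accept=q2; q0-a>q0; q0-b>q0; q0-c>q1; q1-a>q0; q1-b>q0; q1-c>q2; q2-a>q0; q2-b>q0; q2-c>q2

Let each state record the length of the longest suffix of the input read so far that is also a prefix of `cc`. q1 means the last symbol is `c`; q2 means the last 2 symbols are `cc`. Accept only at q2, where the string currently ends in `cc`.
With 3 states:
        a   b   c  
>  q0   q0  q0  q1 
   q1   q0  q0  q2 
 * q2   q0  q0  q2 
(> = start, * = accepting)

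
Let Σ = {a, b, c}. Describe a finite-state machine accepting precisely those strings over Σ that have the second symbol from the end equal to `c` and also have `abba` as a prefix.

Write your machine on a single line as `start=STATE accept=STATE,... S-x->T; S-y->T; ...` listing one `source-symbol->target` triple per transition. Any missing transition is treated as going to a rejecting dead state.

start=s0; accept=s7,s8; s0-a->s1; s0-b->s2; s0-c->s2; s1-a->s2; s1-b->s3; s1-c->s2; s2-a->s2; s2-b->s2; s2-c->s2; s3-a->s2; s3-b->s4; s3-c->s2; s4-a->s5; s4-b->s2; s4-c->s2; s5-a->s5; s5-b->s5; s5-c->s6; s6-a->s7; s6-b->s7; s6-c->s8; s7-a->s5; s7-b->s5; s7-c->s6; s8-a->s7; s8-b->s7; s8-c->s8

Handle the two conditions separately and then intersect. One (13 states) tracks the last 2 symbols read; the other (6 states) tracks whether the input so far still matches the prefix `abba`. Each combined state is a pair, one component from each; accept when both components accept. Equivalent product states are then merged.
        a   b   c  
>  s0   s1  s2  s2 
   s1   s2  s3  s2 
   s2   s2  s2  s2 
   s3   s2  s4  s2 
   s4   s5  s2  s2 
   s5   s5  s5  s6 
   s6   s7  s7  s8 
 * s7   s5  s5  s6 
 * s8   s7  s7  s8 
(> = start, * = accepting)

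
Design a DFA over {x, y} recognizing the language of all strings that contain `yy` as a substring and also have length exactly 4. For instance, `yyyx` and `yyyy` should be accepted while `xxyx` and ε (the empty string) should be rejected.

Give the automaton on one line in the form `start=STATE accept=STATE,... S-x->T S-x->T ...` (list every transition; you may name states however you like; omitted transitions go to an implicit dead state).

Run two small machines in parallel and take their product. One (3 states) tracks whether and how much of `yy` has been seen; the other (6 states) tracks the input length, saturating at 5. Each combined state is a pair, one component from each; accept when both components accept.
          x    y  
>  q0     q1   q2 
   q1     q3   q4 
   q2     q3   q5 
   q3     q6   q7 
   q4     q6   q8 
   q5     q8   q8 
   q6     q9  q10 
   q7     q9  q11 
   q8    q11  q11 
   q9    q12  q13 
   q10   q12  q14 
 * q11   q14  q14 
   q12   q12  q13 
   q13   q12  q14 
   q14   q14  q14 
(> = start, * = accepting)

start=q0 accept=q11 q0-x->q1 q0-y->q2 q1-x->q3 q1-y->q4 q2-x->q3 q2-y->q5 q3-x->q6 q3-y->q7 q4-x->q6 q4-y->q8 q5-x->q8 q5-y->q8 q6-x->q9 q6-y->q10 q7-x->q9 q7-y->q11 q8-x->q11 q8-y->q11 q9-x->q12 q9-y->q13 q10-x->q12 q10-y->q14 q11-x->q14 q11-y->q14 q12-x->q12 q12-y->q13 q13-x->q12 q13-y->q14 q14-x->q14 q14-y->q14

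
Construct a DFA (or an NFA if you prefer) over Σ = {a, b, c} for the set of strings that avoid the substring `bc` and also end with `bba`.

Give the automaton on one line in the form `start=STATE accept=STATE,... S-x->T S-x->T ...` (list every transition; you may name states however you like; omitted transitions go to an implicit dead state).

Build one automaton per condition and run them in lockstep. The first has 3 states tracking partial matches of the forbidden pattern `bc`; the second has 4 states tracking how much of the suffix `bba` has currently been matched. A product state is a pair (one from each), accepting exactly when both do. After merging equivalent states the machine shrinks.
A 5-state machine:
        a   b   c  
>  S0   S0  S1  S0 
   S1   S0  S2  S3 
   S2   S4  S2  S3 
   S3   S3  S3  S3 
 * S4   S0  S1  S0 
(> = start, * = accepting)

start=S0 accept=S4 S0-a->S0 S0-b->S1 S0-c->S0 S1-a->S0 S1-b->S2 S1-c->S3 S2-a->S4 S2-b->S2 S2-c->S3 S3-a->S3 S3-b->S3 S3-c->S3 S4-a->S0 S4-b->S1 S4-c->S0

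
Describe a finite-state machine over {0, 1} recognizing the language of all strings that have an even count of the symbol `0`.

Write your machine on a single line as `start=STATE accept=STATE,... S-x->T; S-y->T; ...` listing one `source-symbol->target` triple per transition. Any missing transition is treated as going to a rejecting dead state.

start=S0; accept=S0; S0-0->S1; S0-1->S0; S1-0->S0; S1-1->S1

Keep the running count of `0`s modulo 2: each `0` advances along the cycle S0 → S1 → S0 while other symbols loop. Accept at S0.
A 2-state machine:
        0   1  
>* S0   S1  S0 
   S1   S0  S1 
(> = start, * = accepting)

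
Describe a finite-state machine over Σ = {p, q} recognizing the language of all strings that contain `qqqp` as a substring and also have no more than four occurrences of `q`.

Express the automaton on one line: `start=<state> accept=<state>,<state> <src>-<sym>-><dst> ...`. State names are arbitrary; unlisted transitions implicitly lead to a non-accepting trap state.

start=A accept=J,N A-p->A A-q->B B-p->C B-q->D C-p->C C-q->E D-p->F D-q->G E-p->F E-q->H F-p->F F-q->I G-p->J G-q->K H-p->L H-q->K I-p->L I-q->M J-p->J J-q->N K-p->N K-q->O L-p->L L-q->P M-p->Q M-q->O N-p->N N-q->R O-p->R O-q->O P-p->Q P-q->S Q-p->Q Q-q->T R-p->R R-q->R S-p->U S-q->O T-p->U T-q->S U-p->U U-q->T

Build one automaton per condition and run them in lockstep. The first has 5 states tracking whether and how much of `qqqp` has been seen; the second has 6 states tracking the count of `q`s, saturating at 5. A product state is a pair (one from each), accepting exactly when both do.
With 21 states:
       p  q 
>  A   A  B 
   B   C  D 
   C   C  E 
   D   F  G 
   E   F  H 
   F   F  I 
   G   J  K 
   H   L  K 
   I   L  M 
 * J   J  N 
   K   N  O 
   L   L  P 
   M   Q  O 
 * N   N  R 
   O   R  O 
   P   Q  S 
   Q   Q  T 
   R   R  R 
   S   U  O 
   T   U  S 
   U   U  T 
(> = start, * = accepting)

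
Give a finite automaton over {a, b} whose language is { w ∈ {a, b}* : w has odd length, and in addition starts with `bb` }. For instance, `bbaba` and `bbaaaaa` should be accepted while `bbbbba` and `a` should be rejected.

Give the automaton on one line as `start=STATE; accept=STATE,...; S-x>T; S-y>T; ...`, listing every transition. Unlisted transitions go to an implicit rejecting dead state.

start=q0; accept=q4; q0-a>q1; q0-b>q2; q1-a>q1; q1-b>q1; q2-a>q1; q2-b>q3; q3-a>q4; q3-b>q4; q4-a>q3; q4-b>q3

Build one automaton per condition and run them in lockstep. The first has 2 states tracking the input length modulo 2; the second has 4 states tracking whether the input so far still matches the prefix `bb`. A product state is a pair (one from each), accepting exactly when both do. Minimizing collapses redundant product states.
A 5-state machine:
        a   b  
>  q0   q1  q2 
   q1   q1  q1 
   q2   q1  q3 
   q3   q4  q4 
 * q4   q3  q3 
(> = start, * = accepting)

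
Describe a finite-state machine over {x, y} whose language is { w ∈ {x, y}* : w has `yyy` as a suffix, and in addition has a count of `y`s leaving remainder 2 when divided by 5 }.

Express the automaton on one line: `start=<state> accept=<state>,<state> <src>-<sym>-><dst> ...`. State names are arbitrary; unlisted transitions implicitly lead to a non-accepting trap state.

start=A accept=T A-x->A A-y->B B-x->C B-y->D C-x->C C-y->E D-x->F D-y->G E-x->F E-y->H F-x->F F-y->I G-x->J G-y->K H-x->J H-y->K I-x->J I-y->L J-x->J J-y->M K-x->N K-y->O L-x->N L-y->O M-x->N M-y->P N-x->N N-y->Q O-x->A O-y->R P-x->A P-y->R Q-x->A Q-y->S R-x->C R-y->T S-x->C S-y->T T-x->F T-y->G

Handle the two conditions separately and then intersect. One (4 states) tracks how much of the suffix `yyy` has currently been matched; the other (5 states) tracks the count of `y`s modulo 5. Each combined state is a pair, one component from each; accept when both components accept.
       x  y 
>  A   A  B 
   B   C  D 
   C   C  E 
   D   F  G 
   E   F  H 
   F   F  I 
   G   J  K 
   H   J  K 
   I   J  L 
   J   J  M 
   K   N  O 
   L   N  O 
   M   N  P 
   N   N  Q 
   O   A  R 
   P   A  R 
   Q   A  S 
   R   C  T 
   S   C  T 
 * T   F  G 
(> = start, * = accepting)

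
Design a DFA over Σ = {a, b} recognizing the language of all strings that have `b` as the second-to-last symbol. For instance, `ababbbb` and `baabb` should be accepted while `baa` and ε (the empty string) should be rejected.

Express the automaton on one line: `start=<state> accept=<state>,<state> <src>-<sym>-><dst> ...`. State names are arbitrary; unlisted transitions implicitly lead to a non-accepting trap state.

A DFA must remember the last 2 symbols (since which symbol is second-to-last isn't known until the input ends). Use one state per possible window of the last ≤2 symbols; accept from those whose window starts with `b`.
With 7 states:
        a   b  
>  S0   S1  S2 
   S1   S3  S4 
   S2   S5  S6 
   S3   S3  S4 
   S4   S5  S6 
 * S5   S3  S4 
 * S6   S5  S6 
(> = start, * = accepting)

start=S0 accept=S5,S6 S0-a->S1 S0-b->S2 S1-a->S3 S1-b->S4 S2-a->S5 S2-b->S6 S3-a->S3 S3-b->S4 S4-a->S5 S4-b->S6 S5-a->S3 S5-b->S4 S6-a->S5 S6-b->S6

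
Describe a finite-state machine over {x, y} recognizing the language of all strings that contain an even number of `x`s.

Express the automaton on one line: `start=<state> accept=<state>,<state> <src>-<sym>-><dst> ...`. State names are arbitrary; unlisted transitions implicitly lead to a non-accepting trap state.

Keep the running count of `x`s modulo 2: each `x` advances along the cycle S0 → S1 → S0 while other symbols loop. Accept at S0.
With 2 states:
        x   y  
>* S0   S1  S0 
   S1   S0  S1 
(> = start, * = accepting)

start=S0 accept=S0 S0-x->S1 S0-y->S0 S1-x->S0 S1-y->S1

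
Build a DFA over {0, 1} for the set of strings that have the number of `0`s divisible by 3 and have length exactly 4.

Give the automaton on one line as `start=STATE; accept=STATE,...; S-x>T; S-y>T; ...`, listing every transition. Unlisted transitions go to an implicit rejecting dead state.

start=q0; accept=q10; q0-0>q1; q0-1>q2; q1-0>q3; q1-1>q4; q2-0>q4; q2-1>q5; q3-0>q6; q3-1>q7; q4-0>q7; q4-1>q8; q5-0>q8; q5-1>q6; q6-0>q9; q6-1>q10; q7-0>q10; q7-1>q11; q8-0>q11; q8-1>q9; q9-0>q12; q9-1>q13; q10-0>q13; q10-1>q14; q11-0>q14; q11-1>q12; q12-0>q14; q12-1>q12; q13-0>q12; q13-1>q13; q14-0>q13; q14-1>q14

Run two small machines in parallel and take their product. The first has 3 states tracking the count of `0`s modulo 3; the second has 6 states tracking the input length, saturating at 5. A product state is a pair (one from each), accepting exactly when both do.
          0    1  
>  q0     q1   q2 
   q1     q3   q4 
   q2     q4   q5 
   q3     q6   q7 
   q4     q7   q8 
   q5     q8   q6 
   q6     q9  q10 
   q7    q10  q11 
   q8    q11   q9 
   q9    q12  q13 
 * q10   q13  q14 
   q11   q14  q12 
   q12   q14  q12 
   q13   q12  q13 
   q14   q13  q14 
(> = start, * = accepting)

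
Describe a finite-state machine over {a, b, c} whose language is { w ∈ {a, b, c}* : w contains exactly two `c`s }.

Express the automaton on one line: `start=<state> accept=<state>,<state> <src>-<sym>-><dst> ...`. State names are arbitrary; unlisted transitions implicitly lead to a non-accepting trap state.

start=q0 accept=q2 q0-a->q0 q0-b->q0 q0-c->q1 q1-a->q1 q1-b->q1 q1-c->q2 q2-a->q2 q2-b->q2 q2-c->q3 q3-a->q3 q3-b->q3 q3-c->q3

Only the number of `c`s matters, and only up to 3. Make a chain q0 → q1 → q2 → q3 advanced by each `c` (with q3 absorbing); every other symbol self-loops. The accepting set is {q2}.
A 4-state machine:
        a   b   c  
>  q0   q0  q0  q1 
   q1   q1  q1  q2 
 * q2   q2  q2  q3 
   q3   q3  q3  q3 
(> = start, * = accepting)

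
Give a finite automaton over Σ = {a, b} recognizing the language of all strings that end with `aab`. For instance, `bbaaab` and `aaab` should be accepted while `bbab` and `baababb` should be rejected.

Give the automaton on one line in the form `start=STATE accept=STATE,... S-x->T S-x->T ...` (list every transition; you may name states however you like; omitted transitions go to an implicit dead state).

Let each state record the length of the longest suffix of the input read so far that is also a prefix of `aab`. s1 means the last symbol is `a`; s2 means the last 2 symbols are `aa`; s3 means the last 3 symbols are `aab`. Accept only at s3, where the string currently ends in `aab`.
With 4 states:
        a   b  
>  s0   s1  s0 
   s1   s2  s0 
   s2   s2  s3 
 * s3   s1  s0 
(> = start, * = accepting)

start=s0 accept=s3 s0-a->s1 s0-b->s0 s1-a->s2 s1-b->s0 s2-a->s2 s2-b->s3 s3-a->s1 s3-b->s0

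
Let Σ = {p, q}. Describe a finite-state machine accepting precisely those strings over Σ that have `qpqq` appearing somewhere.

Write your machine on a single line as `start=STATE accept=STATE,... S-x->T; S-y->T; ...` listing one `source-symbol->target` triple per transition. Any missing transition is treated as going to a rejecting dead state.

States S0..S3 record the length of the longest prefix of `qpqq` that matches the current input suffix. Reaching S4 means `qpqq` has been seen, and we stay there forever. Accept from S4.
A 5-state machine:
        p   q  
>  S0   S0  S1 
   S1   S2  S1 
   S2   S0  S3 
   S3   S2  S4 
 * S4   S4  S4 
(> = start, * = accepting)

start=S0; accept=S4; S0-p->S0; S0-q->S1; S1-p->S2; S1-q->S1; S2-p->S0; S2-q->S3; S3-p->S2; S3-q->S4; S4-p->S4; S4-q->S4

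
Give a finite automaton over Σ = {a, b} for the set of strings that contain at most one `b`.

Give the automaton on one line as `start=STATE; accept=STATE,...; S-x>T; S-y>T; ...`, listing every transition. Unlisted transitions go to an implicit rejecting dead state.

start=s0; accept=s0,s1; s0-a>s0; s0-b>s1; s1-a>s1; s1-b>s2; s2-a>s2; s2-b>s2

Only the number of `b`s matters, and only up to 2. Make a chain s0 → s1 → s2 advanced by each `b` (with s2 absorbing); every other symbol self-loops. The accepting set is {s0, s1}.
3 states suffice.
        a   b  
>* s0   s0  s1 
 * s1   s1  s2 
   s2   s2  s2 
(> = start, * = accepting)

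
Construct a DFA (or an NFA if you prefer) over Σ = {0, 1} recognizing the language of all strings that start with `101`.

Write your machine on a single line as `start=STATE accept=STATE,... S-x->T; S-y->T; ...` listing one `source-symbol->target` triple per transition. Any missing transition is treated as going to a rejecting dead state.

Check the first 3 symbols one by one: q0 through q2 record how many have matched `101` so far; any wrong symbol goes to the dead state q4. After all 3 match we enter the accepting sink q3.
A 5-state machine:
        0   1  
>  q0   q4  q1 
   q1   q2  q4 
   q2   q4  q3 
 * q3   q3  q3 
   q4   q4  q4 
(> = start, * = accepting)

start=q0; accept=q3; q0-0->q4; q0-1->q1; q1-0->q2; q1-1->q4; q2-0->q4; q2-1->q3; q3-0->q3; q3-1->q3; q4-0->q4; q4-1->q4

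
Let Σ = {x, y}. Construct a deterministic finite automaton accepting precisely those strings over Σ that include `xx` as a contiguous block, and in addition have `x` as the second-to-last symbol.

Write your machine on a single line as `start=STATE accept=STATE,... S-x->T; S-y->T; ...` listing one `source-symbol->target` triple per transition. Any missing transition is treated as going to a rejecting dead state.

Build one automaton per condition and run them in lockstep. The first has 3 states tracking whether and how much of `xx` has been seen; the second has 7 states tracking the last 2 symbols read. A product state is a pair (one from each), accepting exactly when both do. After merging equivalent states the machine shrinks.
A 6-state machine:
        x   y  
>  s0   s1  s0 
   s1   s2  s0 
 * s2   s2  s3 
 * s3   s4  s5 
   s4   s2  s3 
   s5   s4  s5 
(> = start, * = accepting)

start=s0; accept=s2,s3; s0-x->s1; s0-y->s0; s1-x->s2; s1-y->s0; s2-x->s2; s2-y->s3; s3-x->s4; s3-y->s5; s4-x->s2; s4-y->s3; s5-x->s4; s5-y->s5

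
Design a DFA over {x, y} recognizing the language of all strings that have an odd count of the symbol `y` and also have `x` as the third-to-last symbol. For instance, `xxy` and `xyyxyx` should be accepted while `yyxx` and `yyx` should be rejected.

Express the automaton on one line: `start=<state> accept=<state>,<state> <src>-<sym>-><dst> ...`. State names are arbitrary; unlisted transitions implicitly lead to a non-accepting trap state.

start=s0 accept=s8,s9,s15,s18 s0-x->s1 s0-y->s2 s1-x->s3 s1-y->s4 s2-x->s5 s2-y->s6 s3-x->s7 s3-y->s8 s4-x->s9 s4-y->s10 s5-x->s11 s5-y->s12 s6-x->s13 s6-y->s14 s7-x->s7 s7-y->s8 s8-x->s9 s8-y->s10 s9-x->s11 s9-y->s12 s10-x->s13 s10-y->s14 s11-x->s15 s11-y->s16 s12-x->s17 s12-y->s18 s13-x->s19 s13-y->s20 s14-x->s21 s14-y->s22 s15-x->s15 s15-y->s16 s16-x->s17 s16-y->s18 s17-x->s19 s17-y->s20 s18-x->s21 s18-y->s22 s19-x->s7 s19-y->s8 s20-x->s9 s20-y->s10 s21-x->s11 s21-y->s12 s22-x->s13 s22-y->s14

Handle the two conditions separately and then intersect. The first has 2 states tracking the count of `y`s modulo 2; the second has 15 states tracking the last 3 symbols read. A product state is a pair (one from each), accepting exactly when both do.
23 states suffice.
          x    y  
>  s0     s1   s2 
   s1     s3   s4 
   s2     s5   s6 
   s3     s7   s8 
   s4     s9  s10 
   s5    s11  s12 
   s6    s13  s14 
   s7     s7   s8 
 * s8     s9  s10 
 * s9    s11  s12 
   s10   s13  s14 
   s11   s15  s16 
   s12   s17  s18 
   s13   s19  s20 
   s14   s21  s22 
 * s15   s15  s16 
   s16   s17  s18 
   s17   s19  s20 
 * s18   s21  s22 
   s19    s7   s8 
   s20    s9  s10 
   s21   s11  s12 
   s22   s13  s14 
(> = start, * = accepting)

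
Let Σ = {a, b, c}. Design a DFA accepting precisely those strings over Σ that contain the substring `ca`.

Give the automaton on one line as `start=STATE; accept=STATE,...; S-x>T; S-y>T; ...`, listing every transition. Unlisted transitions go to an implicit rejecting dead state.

Track how much of `ca` has been matched so far: state q0 is no progress, q2 is the absorbing accept state reached once `ca` has occurred. Intermediate states record partial matches; on a mismatch, fall back to the longest reusable overlap.
3 states suffice.
        a   b   c  
>  q0   q0  q0  q1 
   q1   q2  q0  q1 
 * q2   q2  q2  q2 
(> = start, * = accepting)

start=q0; accept=q2; q0-a>q0; q0-b>q0; q0-c>q1; q1-a>q2; q1-b>q0; q1-c>q1; q2-a>q2; q2-b>q2; q2-c>q2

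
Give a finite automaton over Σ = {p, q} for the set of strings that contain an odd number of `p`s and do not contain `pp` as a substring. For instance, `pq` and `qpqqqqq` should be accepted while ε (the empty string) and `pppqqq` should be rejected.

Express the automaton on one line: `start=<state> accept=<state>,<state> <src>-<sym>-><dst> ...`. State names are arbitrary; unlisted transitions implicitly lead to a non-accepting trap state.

start=A accept=B,D A-p->B A-q->A B-p->C B-q->D C-p->C C-q->C D-p->E D-q->D E-p->C E-q->A

Run two small machines in parallel and take their product. The first has 2 states tracking the count of `p`s modulo 2; the second has 3 states tracking partial matches of the forbidden pattern `pp`. A product state is a pair (one from each), accepting exactly when both do. After merging equivalent states the machine shrinks.
       p  q 
>  A   B  A 
 * B   C  D 
   C   C  C 
 * D   E  D 
   E   C  A 
(> = start, * = accepting)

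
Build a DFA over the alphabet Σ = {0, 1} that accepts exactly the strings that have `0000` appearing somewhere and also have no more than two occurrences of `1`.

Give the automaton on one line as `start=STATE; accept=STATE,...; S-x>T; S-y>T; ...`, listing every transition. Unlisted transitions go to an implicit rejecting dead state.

Build one automaton per condition and run them in lockstep. One (5 states) tracks whether and how much of `0000` has been seen; the other (4 states) tracks the count of `1`s, saturating at 3. Each combined state is a pair, one component from each; accept when both components accept.
With 20 states:
       0  1 
>  A   B  C 
   B   D  C 
   C   E  F 
   D   G  C 
   E   H  F 
   F   I  J 
   G   K  C 
   H   L  F 
   I   M  J 
   J   N  J 
 * K   K  O 
   L   O  F 
   M   P  J 
   N   Q  J 
 * O   O  R 
   P   R  J 
   Q   S  J 
 * R   R  T 
   S   T  J 
   T   T  T 
(> = start, * = accepting)

start=A; accept=K,O,R; A-0>B; A-1>C; B-0>D; B-1>C; C-0>E; C-1>F; D-0>G; D-1>C; E-0>H; E-1>F; F-0>I; F-1>J; G-0>K; G-1>C; H-0>L; H-1>F; I-0>M; I-1>J; J-0>N; J-1>J; K-0>K; K-1>O; L-0>O; L-1>F; M-0>P; M-1>J; N-0>Q; N-1>J; O-0>O; O-1>R; P-0>R; P-1>J; Q-0>S; Q-1>J; R-0>R; R-1>T; S-0>T; S-1>J; T-0>T; T-1>T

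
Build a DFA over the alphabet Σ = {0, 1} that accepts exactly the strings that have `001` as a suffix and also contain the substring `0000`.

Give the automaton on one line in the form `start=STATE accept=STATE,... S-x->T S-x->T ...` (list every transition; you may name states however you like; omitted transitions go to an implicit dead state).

Handle the two conditions separately and then intersect. The first has 4 states tracking how much of the suffix `001` has currently been matched; the second has 5 states tracking whether and how much of `0000` has been seen. A product state is a pair (one from each), accepting exactly when both do.
9 states suffice.
        0   1  
>  s0   s1  s0 
   s1   s2  s0 
   s2   s3  s4 
   s3   s5  s4 
   s4   s1  s0 
   s5   s5  s6 
 * s6   s7  s8 
   s7   s5  s8 
   s8   s7  s8 
(> = start, * = accepting)

start=s0 accept=s6 s0-0->s1 s0-1->s0 s1-0->s2 s1-1->s0 s2-0->s3 s2-1->s4 s3-0->s5 s3-1->s4 s4-0->s1 s4-1->s0 s5-0->s5 s5-1->s6 s6-0->s7 s6-1->s8 s7-0->s5 s7-1->s8 s8-0->s7 s8-1->s8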